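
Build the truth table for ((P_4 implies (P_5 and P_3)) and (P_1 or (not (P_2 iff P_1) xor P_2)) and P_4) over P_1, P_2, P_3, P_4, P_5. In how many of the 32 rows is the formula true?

2

P_1 | P_2 | P_3 | P_4 | P_5 | φ
--- | --- | --- | --- | --- | -
 0  |  0  |  0  |  0  |  0  | 0
 0  |  0  |  0  |  0  |  1  | 0
 0  |  0  |  0  |  1  |  0  | 0
 0  |  0  |  0  |  1  |  1  | 0
 0  |  0  |  1  |  0  |  0  | 0
 0  |  0  |  1  |  0  |  1  | 0
 0  |  0  |  1  |  1  |  0  | 0
 0  |  0  |  1  |  1  |  1  | 0
 0  |  1  |  0  |  0  |  0  | 0
 0  |  1  |  0  |  0  |  1  | 0
 0  |  1  |  0  |  1  |  0  | 0
 0  |  1  |  0  |  1  |  1  | 0
 0  |  1  |  1  |  0  |  0  | 0
 0  |  1  |  1  |  0  |  1  | 0
 0  |  1  |  1  |  1  |  0  | 0
 0  |  1  |  1  |  1  |  1  | 0
 1  |  0  |  0  |  0  |  0  | 0
 1  |  0  |  0  |  0  |  1  | 0
 1  |  0  |  0  |  1  |  0  | 0
 1  |  0  |  0  |  1  |  1  | 0
 1  |  0  |  1  |  0  |  0  | 0
 1  |  0  |  1  |  0  |  1  | 0
 1  |  0  |  1  |  1  |  0  | 0
 1  |  0  |  1  |  1  |  1  | 1
 1  |  1  |  0  |  0  |  0  | 0
 1  |  1  |  0  |  0  |  1  | 0
 1  |  1  |  0  |  1  |  0  | 0
 1  |  1  |  0  |  1  |  1  | 0
 1  |  1  |  1  |  0  |  0  | 0
 1  |  1  |  1  |  0  |  1  | 0
 1  |  1  |  1  |  1  |  0  | 0
 1  |  1  |  1  |  1  |  1  | 1
The formula is true on 2 of the 32 rows.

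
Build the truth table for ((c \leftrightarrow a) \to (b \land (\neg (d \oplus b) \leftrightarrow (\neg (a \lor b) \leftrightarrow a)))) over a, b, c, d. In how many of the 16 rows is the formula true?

10

  a   |   b   |   c   |   d   ||   φ  
 True |  True |  True |  True || False
 True |  True |  True | False ||  True
 True |  True | False |  True ||  True
 True |  True | False | False ||  True
 True | False |  True |  True || False
 True | False |  True | False || False
 True | False | False |  True ||  True
 True | False | False | False ||  True
False |  True |  True |  True ||  True
False |  True |  True | False ||  True
False |  True | False |  True ||  True
False |  True | False | False || False
False | False |  True |  True ||  True
False | False |  True | False ||  True
False | False | False |  True || False
False | False | False | False || False
The formula is true on 10 of the 16 rows.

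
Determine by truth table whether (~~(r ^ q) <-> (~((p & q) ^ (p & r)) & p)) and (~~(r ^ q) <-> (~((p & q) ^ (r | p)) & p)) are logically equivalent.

p | q | r || φ | ψ
F | F | F || T | T
F | F | T || F | F
F | T | F || F | F
F | T | T || T | T
T | F | F || F | T
T | F | T || F | F
T | T | F || F | T
T | T | T || F | F
The columns differ at p=T, q=F, r=F (φ=F, ψ=T), so they are not equivalent.

not equivalent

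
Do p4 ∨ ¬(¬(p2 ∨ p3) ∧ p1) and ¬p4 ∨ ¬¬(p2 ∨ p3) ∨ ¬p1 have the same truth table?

  p1  |   p2  |   p3  |   p4  ||   φ   |   ψ  
 True |  True |  True |  True ||  True |  True
 True |  True |  True | False ||  True |  True
 True |  True | False |  True ||  True |  True
 True |  True | False | False ||  True |  True
 True | False |  True |  True ||  True |  True
 True | False |  True | False ||  True |  True
 True | False | False |  True ||  True | False
 True | False | False | False || False |  True
False |  True |  True |  True ||  True |  True
False |  True |  True | False ||  True |  True
False |  True | False |  True ||  True |  True
False |  True | False | False ||  True |  True
False | False |  True |  True ||  True |  True
False | False |  True | False ||  True |  True
False | False | False |  True ||  True |  True
False | False | False | False ||  True |  True
The columns differ at p1=True, p2=False, p3=False, p4=True (φ=True, ψ=False), so they are not equivalent.

not equivalent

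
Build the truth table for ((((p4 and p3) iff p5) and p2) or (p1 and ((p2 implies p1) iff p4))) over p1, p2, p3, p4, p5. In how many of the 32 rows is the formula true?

14

p1  p2  p3  p4  p5  |  φ
T   T   T   T   T   |  T
T   T   T   T   F   |  T
T   T   T   F   T   |  F
T   T   T   F   F   |  T
T   T   F   T   T   |  T
T   T   F   T   F   |  T
T   T   F   F   T   |  F
T   T   F   F   F   |  T
T   F   T   T   T   |  T
T   F   T   T   F   |  T
T   F   T   F   T   |  F
T   F   T   F   F   |  F
T   F   F   T   T   |  T
T   F   F   T   F   |  T
T   F   F   F   T   |  F
T   F   F   F   F   |  F
F   T   T   T   T   |  T
F   T   T   T   F   |  F
F   T   T   F   T   |  F
F   T   T   F   F   |  T
F   T   F   T   T   |  F
F   T   F   T   F   |  T
F   T   F   F   T   |  F
F   T   F   F   F   |  T
F   F   T   T   T   |  F
F   F   T   T   F   |  F
F   F   T   F   T   |  F
F   F   T   F   F   |  F
F   F   F   T   T   |  F
F   F   F   T   F   |  F
F   F   F   F   T   |  F
F   F   F   F   F   |  F
The formula is true on 14 of the 32 rows.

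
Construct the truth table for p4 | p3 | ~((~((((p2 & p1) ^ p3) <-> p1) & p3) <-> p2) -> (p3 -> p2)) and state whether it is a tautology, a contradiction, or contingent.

contingent

p1  p2  p3  p4  |  φ
0   0   0   0   |  0
0   0   0   1   |  1
0   0   1   0   |  1
0   0   1   1   |  1
0   1   0   0   |  0
0   1   0   1   |  1
0   1   1   0   |  1
0   1   1   1   |  1
1   0   0   0   |  0
1   0   0   1   |  1
1   0   1   0   |  1
1   0   1   1   |  1
1   1   0   0   |  0
1   1   0   1   |  1
1   1   1   0   |  1
1   1   1   1   |  1
12 of 16 rows are 1, so the formula is contingent.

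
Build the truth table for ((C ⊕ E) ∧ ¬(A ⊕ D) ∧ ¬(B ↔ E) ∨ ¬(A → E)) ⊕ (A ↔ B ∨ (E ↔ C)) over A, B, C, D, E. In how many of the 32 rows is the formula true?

A  B  C  D  E  |  φ
T  T  T  T  T  |  T
T  T  T  T  F  |  F
T  T  T  F  T  |  T
T  T  T  F  F  |  F
T  T  F  T  T  |  T
T  T  F  T  F  |  F
T  T  F  F  T  |  T
T  T  F  F  F  |  F
T  F  T  T  T  |  T
T  F  T  T  F  |  T
T  F  T  F  T  |  T
T  F  T  F  F  |  T
T  F  F  T  T  |  T
T  F  F  T  F  |  F
T  F  F  F  T  |  F
T  F  F  F  F  |  F
F  T  T  T  T  |  F
F  T  T  T  F  |  F
F  T  T  F  T  |  F
F  T  T  F  F  |  T
F  T  F  T  T  |  F
F  T  F  T  F  |  F
F  T  F  F  T  |  F
F  T  F  F  F  |  F
F  F  T  T  T  |  F
F  F  T  T  F  |  T
F  F  T  F  T  |  F
F  F  T  F  F  |  T
F  F  F  T  T  |  T
F  F  F  T  F  |  F
F  F  F  F  T  |  F
F  F  F  F  F  |  F
The formula is true on 13 of the 32 rows.

13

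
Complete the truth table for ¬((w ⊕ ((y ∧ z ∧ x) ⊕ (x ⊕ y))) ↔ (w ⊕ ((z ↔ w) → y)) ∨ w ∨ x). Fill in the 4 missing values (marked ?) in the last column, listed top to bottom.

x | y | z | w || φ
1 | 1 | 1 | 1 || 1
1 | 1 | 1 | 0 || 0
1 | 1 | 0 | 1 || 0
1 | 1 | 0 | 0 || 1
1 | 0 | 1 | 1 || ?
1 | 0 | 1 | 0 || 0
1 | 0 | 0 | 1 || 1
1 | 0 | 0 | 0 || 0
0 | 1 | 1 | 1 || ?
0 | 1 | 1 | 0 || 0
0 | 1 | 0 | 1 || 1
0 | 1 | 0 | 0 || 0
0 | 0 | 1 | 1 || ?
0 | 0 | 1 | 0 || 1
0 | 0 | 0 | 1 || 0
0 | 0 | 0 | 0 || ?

1, 1, 0, 0

Row x=1, y=0, z=1, w=1: (w ⊕ ((y ∧ z ∧ x) ⊕ (x ⊕ y))) = 0, ((w ⊕ ((z ↔ w) → y)) ∨ w ∨ x) = 1, ((w ⊕ ((y ∧ z ∧ x) ⊕ (x ⊕ y))) ↔ (w ⊕ ((z ↔ w) → y)) ∨ w ∨ x) = 0, so the formula = 1.
Row x=0, y=1, z=1, w=1: (w ⊕ ((y ∧ z ∧ x) ⊕ (x ⊕ y))) = 0, ((w ⊕ ((z ↔ w) → y)) ∨ w ∨ x) = 1, ((w ⊕ ((y ∧ z ∧ x) ⊕ (x ⊕ y))) ↔ (w ⊕ ((z ↔ w) → y)) ∨ w ∨ x) = 0, so the formula = 1.
Row x=0, y=0, z=1, w=1: (w ⊕ ((y ∧ z ∧ x) ⊕ (x ⊕ y))) = 1, ((w ⊕ ((z ↔ w) → y)) ∨ w ∨ x) = 1, ((w ⊕ ((y ∧ z ∧ x) ⊕ (x ⊕ y))) ↔ (w ⊕ ((z ↔ w) → y)) ∨ w ∨ x) = 1, so the formula = 0.
Row x=0, y=0, z=0, w=0: (w ⊕ ((y ∧ z ∧ x) ⊕ (x ⊕ y))) = 0, ((w ⊕ ((z ↔ w) → y)) ∨ w ∨ x) = 0, ((w ⊕ ((y ∧ z ∧ x) ⊕ (x ⊕ y))) ↔ (w ⊕ ((z ↔ w) → y)) ∨ w ∨ x) = 1, so the formula = 0.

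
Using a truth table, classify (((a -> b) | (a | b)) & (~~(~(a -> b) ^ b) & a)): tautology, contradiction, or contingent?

a  b  |  φ
1  1  |  1
1  0  |  1
0  1  |  0
0  0  |  0
2 of 4 rows are 1, so the formula is contingent.

contingent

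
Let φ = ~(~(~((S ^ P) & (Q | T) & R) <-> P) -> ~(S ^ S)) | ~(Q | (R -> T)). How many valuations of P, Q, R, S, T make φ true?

4

P | Q | R | S | T || φ
1 | 1 | 1 | 1 | 1 || 0
1 | 1 | 1 | 1 | 0 || 0
1 | 1 | 1 | 0 | 1 || 0
1 | 1 | 1 | 0 | 0 || 0
1 | 1 | 0 | 1 | 1 || 0
1 | 1 | 0 | 1 | 0 || 0
1 | 1 | 0 | 0 | 1 || 0
1 | 1 | 0 | 0 | 0 || 0
1 | 0 | 1 | 1 | 1 || 0
1 | 0 | 1 | 1 | 0 || 1
1 | 0 | 1 | 0 | 1 || 0
1 | 0 | 1 | 0 | 0 || 1
1 | 0 | 0 | 1 | 1 || 0
1 | 0 | 0 | 1 | 0 || 0
1 | 0 | 0 | 0 | 1 || 0
1 | 0 | 0 | 0 | 0 || 0
0 | 1 | 1 | 1 | 1 || 0
0 | 1 | 1 | 1 | 0 || 0
0 | 1 | 1 | 0 | 1 || 0
0 | 1 | 1 | 0 | 0 || 0
0 | 1 | 0 | 1 | 1 || 0
0 | 1 | 0 | 1 | 0 || 0
0 | 1 | 0 | 0 | 1 || 0
0 | 1 | 0 | 0 | 0 || 0
0 | 0 | 1 | 1 | 1 || 0
0 | 0 | 1 | 1 | 0 || 1
0 | 0 | 1 | 0 | 1 || 0
0 | 0 | 1 | 0 | 0 || 1
0 | 0 | 0 | 1 | 1 || 0
0 | 0 | 0 | 1 | 0 || 0
0 | 0 | 0 | 0 | 1 || 0
0 | 0 | 0 | 0 | 0 || 0
The formula is true on 4 of the 32 rows.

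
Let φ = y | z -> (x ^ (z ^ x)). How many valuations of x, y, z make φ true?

6

x  y  z     (y | z)  (z ^ x)  (x ^ (z ^ x))  ((y | z) -> (x ^ (z ^ x)))
T  T  T        T        F           T                    T             
T  T  F        T        T           F                    F             
T  F  T        T        F           T                    T             
T  F  F        F        T           F                    T             
F  T  T        T        T           T                    T             
F  T  F        T        F           F                    F             
F  F  T        T        T           T                    T             
F  F  F        F        F           F                    T             
The formula is true on 6 of the 8 rows.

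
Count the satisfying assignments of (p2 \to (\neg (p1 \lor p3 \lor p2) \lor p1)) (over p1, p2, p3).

6

p1  p2  p3  |  (p1 \lor p3 \lor p2)  \neg (p1 \lor p3 \lor p2)  φ
1   1   1   |           1                        0              1
1   1   0   |           1                        0              1
1   0   1   |           1                        0              1
1   0   0   |           1                        0              1
0   1   1   |           1                        0              0
0   1   0   |           1                        0              0
0   0   1   |           1                        0              1
0   0   0   |           0                        1              1
The formula is true on 6 of the 8 rows.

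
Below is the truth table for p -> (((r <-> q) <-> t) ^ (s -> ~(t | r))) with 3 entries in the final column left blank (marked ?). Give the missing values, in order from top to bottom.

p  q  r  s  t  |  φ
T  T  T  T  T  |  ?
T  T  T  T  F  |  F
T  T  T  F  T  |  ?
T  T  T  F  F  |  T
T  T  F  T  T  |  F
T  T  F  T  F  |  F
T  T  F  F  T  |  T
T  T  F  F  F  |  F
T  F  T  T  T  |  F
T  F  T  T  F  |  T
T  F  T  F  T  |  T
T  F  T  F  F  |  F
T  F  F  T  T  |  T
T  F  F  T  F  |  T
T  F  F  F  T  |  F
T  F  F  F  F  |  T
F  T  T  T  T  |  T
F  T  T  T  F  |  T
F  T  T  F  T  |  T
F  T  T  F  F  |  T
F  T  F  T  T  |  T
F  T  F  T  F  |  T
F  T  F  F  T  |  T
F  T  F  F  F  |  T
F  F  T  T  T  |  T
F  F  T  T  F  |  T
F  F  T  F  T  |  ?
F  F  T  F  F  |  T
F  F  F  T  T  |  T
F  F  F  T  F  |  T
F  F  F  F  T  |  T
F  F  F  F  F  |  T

T, F, T

Row p=T, q=T, r=T, s=T, t=T: (((r <-> q) <-> t) ^ (s -> ~(t | r))) = T, so the formula = T.
Row p=T, q=T, r=T, s=F, t=T: (((r <-> q) <-> t) ^ (s -> ~(t | r))) = F, so the formula = F.
Row p=F, q=F, r=T, s=F, t=T: (((r <-> q) <-> t) ^ (s -> ~(t | r))) = T, so the formula = T.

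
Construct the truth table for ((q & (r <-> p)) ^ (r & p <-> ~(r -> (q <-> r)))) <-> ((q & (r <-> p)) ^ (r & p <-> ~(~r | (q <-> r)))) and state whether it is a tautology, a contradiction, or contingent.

p  q  r     (r <-> p)  (q & (r <-> p))  (r & p)  (q <-> r)  (r -> (q <-> r))  ~(r -> (q <-> r))  ~r  (~r | (q <-> r))  ~(~r | (q <-> r))  φ
1  1  1         1             1            1         1             1                  0          0          1                  0          1
1  1  0         0             0            0         0             1                  0          1          1                  0          1
1  0  1         1             0            1         0             0                  1          0          0                  1          1
1  0  0         0             0            0         1             1                  0          1          1                  0          1
0  1  1         0             0            0         1             1                  0          0          1                  0          1
0  1  0         1             1            0         0             1                  0          1          1                  0          1
0  0  1         0             0            0         0             0                  1          0          0                  1          1
0  0  0         1             0            0         1             1                  0          1          1                  0          1
Every row is 1, so the formula is a tautology.

tautology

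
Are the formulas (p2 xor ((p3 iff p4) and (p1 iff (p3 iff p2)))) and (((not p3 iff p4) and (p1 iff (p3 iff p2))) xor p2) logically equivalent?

p1 | p2 | p3 | p4 | φ | ψ
-- | -- | -- | -- | - | -
T  | T  | T  | T  | F | T
T  | T  | T  | F  | T | F
T  | T  | F  | T  | T | T
T  | T  | F  | F  | T | T
T  | F  | T  | T  | F | F
T  | F  | T  | F  | F | F
T  | F  | F  | T  | F | T
T  | F  | F  | F  | T | F
F  | T  | T  | T  | T | T
F  | T  | T  | F  | T | T
F  | T  | F  | T  | T | F
F  | T  | F  | F  | F | T
F  | F  | T  | T  | T | F
F  | F  | T  | F  | F | T
F  | F  | F  | T  | F | F
F  | F  | F  | F  | F | F
The columns differ at p1=T, p2=T, p3=T, p4=T (φ=F, ψ=T), so they are not equivalent.

not equivalent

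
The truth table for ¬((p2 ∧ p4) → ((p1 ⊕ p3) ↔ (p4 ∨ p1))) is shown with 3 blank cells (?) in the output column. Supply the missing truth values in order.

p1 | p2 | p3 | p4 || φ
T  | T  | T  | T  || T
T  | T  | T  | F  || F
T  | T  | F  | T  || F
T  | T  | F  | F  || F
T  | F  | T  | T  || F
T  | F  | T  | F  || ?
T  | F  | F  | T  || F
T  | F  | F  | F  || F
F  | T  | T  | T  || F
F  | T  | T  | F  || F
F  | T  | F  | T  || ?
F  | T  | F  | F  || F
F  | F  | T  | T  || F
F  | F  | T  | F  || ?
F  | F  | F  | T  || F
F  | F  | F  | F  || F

F, T, F

Row p1=T, p2=F, p3=T, p4=F: (p2 ∧ p4) = F, ((p1 ⊕ p3) ↔ (p4 ∨ p1)) = F, ((p2 ∧ p4) → ((p1 ⊕ p3) ↔ (p4 ∨ p1))) = T, so the formula = F.
Row p1=F, p2=T, p3=F, p4=T: (p2 ∧ p4) = T, ((p1 ⊕ p3) ↔ (p4 ∨ p1)) = F, ((p2 ∧ p4) → ((p1 ⊕ p3) ↔ (p4 ∨ p1))) = F, so the formula = T.
Row p1=F, p2=F, p3=T, p4=F: (p2 ∧ p4) = F, ((p1 ⊕ p3) ↔ (p4 ∨ p1)) = F, ((p2 ∧ p4) → ((p1 ⊕ p3) ↔ (p4 ∨ p1))) = T, so the formula = F.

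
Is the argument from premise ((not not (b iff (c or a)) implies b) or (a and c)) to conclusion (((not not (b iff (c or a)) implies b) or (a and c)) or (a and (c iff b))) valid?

yes

a  b  c  |  φ  ψ
T  T  T  |  T  T
T  T  F  |  T  T
T  F  T  |  T  T
T  F  F  |  T  T
F  T  T  |  T  T
F  T  F  |  T  T
F  F  T  |  T  T
F  F  F  |  F  F
In every row where φ is true, ψ is also true, so φ ⊨ ψ.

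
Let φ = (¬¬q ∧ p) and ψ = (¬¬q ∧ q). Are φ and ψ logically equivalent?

  p      q    |    φ      ψ  
False  False  |  False  False
False   True  |  False   True
 True  False  |  False  False
 True   True  |   True   True
The columns differ at p=False, q=True (φ=False, ψ=True), so they are not equivalent.

not equivalent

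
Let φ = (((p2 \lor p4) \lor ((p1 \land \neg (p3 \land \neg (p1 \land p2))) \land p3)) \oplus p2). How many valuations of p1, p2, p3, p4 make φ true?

4

p1 | p2 | p3 | p4 | (p2 \lor p4) | (p1 \land p2) | \neg (p1 \land p2) | φ
-- | -- | -- | -- | ------------ | ------------- | ------------------ | -
T  | T  | T  | T  |      T       |       T       |         F          | F
T  | T  | T  | F  |      T       |       T       |         F          | F
T  | T  | F  | T  |      T       |       T       |         F          | F
T  | T  | F  | F  |      T       |       T       |         F          | F
T  | F  | T  | T  |      T       |       F       |         T          | T
T  | F  | T  | F  |      F       |       F       |         T          | F
T  | F  | F  | T  |      T       |       F       |         T          | T
T  | F  | F  | F  |      F       |       F       |         T          | F
F  | T  | T  | T  |      T       |       F       |         T          | F
F  | T  | T  | F  |      T       |       F       |         T          | F
F  | T  | F  | T  |      T       |       F       |         T          | F
F  | T  | F  | F  |      T       |       F       |         T          | F
F  | F  | T  | T  |      T       |       F       |         T          | T
F  | F  | T  | F  |      F       |       F       |         T          | F
F  | F  | F  | T  |      T       |       F       |         T          | T
F  | F  | F  | F  |      F       |       F       |         T          | F
The formula is true on 4 of the 16 rows.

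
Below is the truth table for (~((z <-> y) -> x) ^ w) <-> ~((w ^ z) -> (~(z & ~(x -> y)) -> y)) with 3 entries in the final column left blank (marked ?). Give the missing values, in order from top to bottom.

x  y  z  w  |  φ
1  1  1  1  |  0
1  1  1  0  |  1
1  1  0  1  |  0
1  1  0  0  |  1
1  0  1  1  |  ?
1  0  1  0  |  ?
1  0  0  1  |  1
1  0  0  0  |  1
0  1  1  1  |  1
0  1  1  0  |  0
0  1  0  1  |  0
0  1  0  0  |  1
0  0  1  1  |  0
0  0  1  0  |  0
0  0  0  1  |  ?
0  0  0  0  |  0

0, 1, 0

Row x=1, y=0, z=1, w=1: (~((z <-> y) -> x) ^ w) = 1, ~((w ^ z) -> (~(z & ~(x -> y)) -> y)) = 0, so the formula = 0.
Row x=1, y=0, z=1, w=0: (~((z <-> y) -> x) ^ w) = 0, ~((w ^ z) -> (~(z & ~(x -> y)) -> y)) = 0, so the formula = 1.
Row x=0, y=0, z=0, w=1: (~((z <-> y) -> x) ^ w) = 0, ~((w ^ z) -> (~(z & ~(x -> y)) -> y)) = 1, so the formula = 0.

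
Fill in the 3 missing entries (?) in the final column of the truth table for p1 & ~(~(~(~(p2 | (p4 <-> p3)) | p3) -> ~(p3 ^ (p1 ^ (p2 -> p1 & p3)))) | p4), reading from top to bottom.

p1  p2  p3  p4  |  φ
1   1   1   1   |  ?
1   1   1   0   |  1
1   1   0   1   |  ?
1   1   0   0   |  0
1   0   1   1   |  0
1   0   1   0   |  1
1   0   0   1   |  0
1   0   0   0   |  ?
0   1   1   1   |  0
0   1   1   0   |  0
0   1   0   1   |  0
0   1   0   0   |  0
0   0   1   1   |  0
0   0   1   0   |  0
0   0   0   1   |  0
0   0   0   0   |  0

Row p1=1, p2=1, p3=1, p4=1: ~(~(~(~(p2 | (p4 <-> p3)) | p3) -> ~(p3 ^ (p1 ^ (p2 -> p1 & p3)))) | p4) = 0, so the formula = 0.
Row p1=1, p2=1, p3=0, p4=1: ~(~(~(~(p2 | (p4 <-> p3)) | p3) -> ~(p3 ^ (p1 ^ (p2 -> p1 & p3)))) | p4) = 0, so the formula = 0.
Row p1=1, p2=0, p3=0, p4=0: ~(~(~(~(p2 | (p4 <-> p3)) | p3) -> ~(p3 ^ (p1 ^ (p2 -> p1 & p3)))) | p4) = 1, so the formula = 1.

0, 0, 1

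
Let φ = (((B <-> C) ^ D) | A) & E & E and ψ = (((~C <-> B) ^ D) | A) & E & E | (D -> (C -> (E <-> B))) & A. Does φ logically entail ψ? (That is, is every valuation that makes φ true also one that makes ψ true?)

no

A  B  C  D  E  |  φ  ψ
F  F  F  F  F  |  F  F
F  F  F  F  T  |  T  F
F  F  F  T  F  |  F  F
F  F  F  T  T  |  F  T
F  F  T  F  F  |  F  F
F  F  T  F  T  |  F  T
F  F  T  T  F  |  F  F
F  F  T  T  T  |  T  F
F  T  F  F  F  |  F  F
F  T  F  F  T  |  F  T
F  T  F  T  F  |  F  F
F  T  F  T  T  |  T  F
F  T  T  F  F  |  F  F
F  T  T  F  T  |  T  F
F  T  T  T  F  |  F  F
F  T  T  T  T  |  F  T
T  F  F  F  F  |  F  T
T  F  F  F  T  |  T  T
T  F  F  T  F  |  F  T
T  F  F  T  T  |  T  T
T  F  T  F  F  |  F  T
T  F  T  F  T  |  T  T
T  F  T  T  F  |  F  T
T  F  T  T  T  |  T  T
T  T  F  F  F  |  F  T
T  T  F  F  T  |  T  T
T  T  F  T  F  |  F  T
T  T  F  T  T  |  T  T
T  T  T  F  F  |  F  T
T  T  T  F  T  |  T  T
T  T  T  T  F  |  F  F
T  T  T  T  T  |  T  T
At A=F, B=F, C=F, D=F, E=T we have φ true but ψ false, so φ does not entail ψ.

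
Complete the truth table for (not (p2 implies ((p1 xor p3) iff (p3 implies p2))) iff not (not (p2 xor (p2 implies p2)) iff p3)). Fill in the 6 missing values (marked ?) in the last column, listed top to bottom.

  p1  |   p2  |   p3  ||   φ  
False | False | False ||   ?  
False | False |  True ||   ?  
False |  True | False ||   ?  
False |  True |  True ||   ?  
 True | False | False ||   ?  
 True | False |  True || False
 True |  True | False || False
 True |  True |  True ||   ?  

True, False, True, True, True, False

Row p1=False, p2=False, p3=False: not (p2 implies ((p1 xor p3) iff (p3 implies p2))) = False, not (not (p2 xor (p2 implies p2)) iff p3) = False, so the formula = True.
Row p1=False, p2=False, p3=True: not (p2 implies ((p1 xor p3) iff (p3 implies p2))) = False, not (not (p2 xor (p2 implies p2)) iff p3) = True, so the formula = False.
Row p1=False, p2=True, p3=False: not (p2 implies ((p1 xor p3) iff (p3 implies p2))) = True, not (not (p2 xor (p2 implies p2)) iff p3) = True, so the formula = True.
Row p1=False, p2=True, p3=True: not (p2 implies ((p1 xor p3) iff (p3 implies p2))) = False, not (not (p2 xor (p2 implies p2)) iff p3) = False, so the formula = True.
Row p1=True, p2=False, p3=False: not (p2 implies ((p1 xor p3) iff (p3 implies p2))) = False, not (not (p2 xor (p2 implies p2)) iff p3) = False, so the formula = True.
Row p1=True, p2=True, p3=True: not (p2 implies ((p1 xor p3) iff (p3 implies p2))) = True, not (not (p2 xor (p2 implies p2)) iff p3) = False, so the formula = False.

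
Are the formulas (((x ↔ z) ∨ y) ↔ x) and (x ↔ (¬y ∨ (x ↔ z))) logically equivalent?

x | y | z | φ | ψ
- | - | - | - | -
T | T | T | T | T
T | T | F | T | F
T | F | T | T | T
T | F | F | F | T
F | T | T | F | T
F | T | F | F | F
F | F | T | T | F
F | F | F | F | F
The columns differ at x=T, y=T, z=F (φ=T, ψ=F), so they are not equivalent.

not equivalent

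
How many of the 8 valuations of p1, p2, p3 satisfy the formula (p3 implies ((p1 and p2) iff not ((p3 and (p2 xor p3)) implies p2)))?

5

p1 | p2 | p3 | (p1 and p2) | (p2 xor p3) | (p3 and (p2 xor p3)) | φ
-- | -- | -- | ----------- | ----------- | -------------------- | -
F  | F  | F  |      F      |      F      |          F           | T
F  | F  | T  |      F      |      T      |          T           | F
F  | T  | F  |      F      |      T      |          F           | T
F  | T  | T  |      F      |      F      |          F           | T
T  | F  | F  |      F      |      F      |          F           | T
T  | F  | T  |      F      |      T      |          T           | F
T  | T  | F  |      T      |      T      |          F           | T
T  | T  | T  |      T      |      F      |          F           | F
The formula is true on 5 of the 8 rows.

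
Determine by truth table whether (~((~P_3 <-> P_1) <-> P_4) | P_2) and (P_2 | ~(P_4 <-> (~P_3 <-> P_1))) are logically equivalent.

P_1 | P_2 | P_3 | P_4 || φ | ψ
 F  |  F  |  F  |  F  || F | F
 F  |  F  |  F  |  T  || T | T
 F  |  F  |  T  |  F  || T | T
 F  |  F  |  T  |  T  || F | F
 F  |  T  |  F  |  F  || T | T
 F  |  T  |  F  |  T  || T | T
 F  |  T  |  T  |  F  || T | T
 F  |  T  |  T  |  T  || T | T
 T  |  F  |  F  |  F  || T | T
 T  |  F  |  F  |  T  || F | F
 T  |  F  |  T  |  F  || F | F
 T  |  F  |  T  |  T  || T | T
 T  |  T  |  F  |  F  || T | T
 T  |  T  |  F  |  T  || T | T
 T  |  T  |  T  |  F  || T | T
 T  |  T  |  T  |  T  || T | T
The columns for φ and ψ agree on every row, so they are logically equivalent.

equivalent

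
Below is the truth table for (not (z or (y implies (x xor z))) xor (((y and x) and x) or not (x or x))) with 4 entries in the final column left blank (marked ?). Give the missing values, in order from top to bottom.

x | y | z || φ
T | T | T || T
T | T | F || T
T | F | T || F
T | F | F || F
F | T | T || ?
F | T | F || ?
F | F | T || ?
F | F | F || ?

Row x=F, y=T, z=T: not (z or (y implies (x xor z))) = F, (((y and x) and x) or not (x or x)) = T, so the formula = T.
Row x=F, y=T, z=F: not (z or (y implies (x xor z))) = T, (((y and x) and x) or not (x or x)) = T, so the formula = F.
Row x=F, y=F, z=T: not (z or (y implies (x xor z))) = F, (((y and x) and x) or not (x or x)) = T, so the formula = T.
Row x=F, y=F, z=F: not (z or (y implies (x xor z))) = F, (((y and x) and x) or not (x or x)) = T, so the formula = T.

T, F, T, T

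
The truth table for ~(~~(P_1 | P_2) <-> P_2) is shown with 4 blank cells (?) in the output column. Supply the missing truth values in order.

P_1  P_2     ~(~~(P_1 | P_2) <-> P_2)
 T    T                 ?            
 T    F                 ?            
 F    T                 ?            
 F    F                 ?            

Row P_1=T, P_2=T: ~~(P_1 | P_2) = T, (~~(P_1 | P_2) <-> P_2) = T, so ~(~~(P_1 | P_2) <-> P_2) = F.
Row P_1=T, P_2=F: ~~(P_1 | P_2) = T, (~~(P_1 | P_2) <-> P_2) = F, so ~(~~(P_1 | P_2) <-> P_2) = T.
Row P_1=F, P_2=T: ~~(P_1 | P_2) = T, (~~(P_1 | P_2) <-> P_2) = T, so ~(~~(P_1 | P_2) <-> P_2) = F.
Row P_1=F, P_2=F: ~~(P_1 | P_2) = F, (~~(P_1 | P_2) <-> P_2) = T, so ~(~~(P_1 | P_2) <-> P_2) = F.

F, T, F, F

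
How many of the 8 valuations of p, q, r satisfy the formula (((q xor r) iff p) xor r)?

4

p | q | r | (((q xor r) iff p) xor r)
- | - | - | -------------------------
1 | 1 | 1 |             1            
1 | 1 | 0 |             1            
1 | 0 | 1 |             0            
1 | 0 | 0 |             0            
0 | 1 | 1 |             0            
0 | 1 | 0 |             0            
0 | 0 | 1 |             1            
0 | 0 | 0 |             1            
The formula is true on 4 of the 8 rows.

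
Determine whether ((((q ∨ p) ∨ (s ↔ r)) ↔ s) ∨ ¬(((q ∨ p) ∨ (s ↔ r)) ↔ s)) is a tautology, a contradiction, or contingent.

tautology

p | q | r | s || (q ∨ p) | (s ↔ r) | ((q ∨ p) ∨ (s ↔ r)) | (((q ∨ p) ∨ (s ↔ r)) ↔ s) | ¬(((q ∨ p) ∨ (s ↔ r)) ↔ s) | φ
1 | 1 | 1 | 1 ||    1    |    1    |          1          |             1             |             0              | 1
1 | 1 | 1 | 0 ||    1    |    0    |          1          |             0             |             1              | 1
1 | 1 | 0 | 1 ||    1    |    0    |          1          |             1             |             0              | 1
1 | 1 | 0 | 0 ||    1    |    1    |          1          |             0             |             1              | 1
1 | 0 | 1 | 1 ||    1    |    1    |          1          |             1             |             0              | 1
1 | 0 | 1 | 0 ||    1    |    0    |          1          |             0             |             1              | 1
1 | 0 | 0 | 1 ||    1    |    0    |          1          |             1             |             0              | 1
1 | 0 | 0 | 0 ||    1    |    1    |          1          |             0             |             1              | 1
0 | 1 | 1 | 1 ||    1    |    1    |          1          |             1             |             0              | 1
0 | 1 | 1 | 0 ||    1    |    0    |          1          |             0             |             1              | 1
0 | 1 | 0 | 1 ||    1    |    0    |          1          |             1             |             0              | 1
0 | 1 | 0 | 0 ||    1    |    1    |          1          |             0             |             1              | 1
0 | 0 | 1 | 1 ||    0    |    1    |          1          |             1             |             0              | 1
0 | 0 | 1 | 0 ||    0    |    0    |          0          |             1             |             0              | 1
0 | 0 | 0 | 1 ||    0    |    0    |          0          |             0             |             1              | 1
0 | 0 | 0 | 0 ||    0    |    1    |          1          |             0             |             1              | 1
Every row is 1, so the formula is a tautology.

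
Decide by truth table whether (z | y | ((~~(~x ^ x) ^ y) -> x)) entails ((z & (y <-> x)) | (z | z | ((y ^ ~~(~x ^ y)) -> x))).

x | y | z | φ | ψ
- | - | - | - | -
T | T | T | T | T
T | T | F | T | T
T | F | T | T | T
T | F | F | T | T
F | T | T | T | T
F | T | F | T | F
F | F | T | T | T
F | F | F | F | F
At x=F, y=T, z=F we have φ true but ψ false, so φ does not entail ψ.

no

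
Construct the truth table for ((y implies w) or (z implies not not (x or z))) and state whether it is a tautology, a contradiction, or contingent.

x | y | z | w | φ
- | - | - | - | -
T | T | T | T | T
T | T | T | F | T
T | T | F | T | T
T | T | F | F | T
T | F | T | T | T
T | F | T | F | T
T | F | F | T | T
T | F | F | F | T
F | T | T | T | T
F | T | T | F | T
F | T | F | T | T
F | T | F | F | T
F | F | T | T | T
F | F | T | F | T
F | F | F | T | T
F | F | F | F | T
Every row is T, so the formula is a tautology.

tautology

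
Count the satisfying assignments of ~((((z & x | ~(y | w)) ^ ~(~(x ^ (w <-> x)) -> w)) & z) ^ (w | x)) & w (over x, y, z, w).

x | y | z | w | φ
- | - | - | - | -
T | T | T | T | T
T | T | T | F | F
T | T | F | T | F
T | T | F | F | F
T | F | T | T | T
T | F | T | F | F
T | F | F | T | F
T | F | F | F | F
F | T | T | T | F
F | T | T | F | F
F | T | F | T | F
F | T | F | F | F
F | F | T | T | F
F | F | T | F | F
F | F | F | T | F
F | F | F | F | F
The formula is true on 2 of the 16 rows.

2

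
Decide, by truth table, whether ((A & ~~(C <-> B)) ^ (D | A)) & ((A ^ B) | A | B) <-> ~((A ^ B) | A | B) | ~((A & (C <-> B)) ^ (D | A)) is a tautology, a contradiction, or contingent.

A  B  C  D     (C <-> B)  ~(C <-> B)  ~~(C <-> B)  (A & ~~(C <-> B))  (D | A)  (A ^ B)  ((A ^ B) | A | B)  ~((A ^ B) | A | B)  (A & (C <-> B))  ((A & (C <-> B)) ^ (D | A))  ~((A & (C <-> B)) ^ (D | A))  φ
F  F  F  F         T          F            T               F             F        F             F                  T                  F                      F                            T                F
F  F  F  T         T          F            T               F             T        F             F                  T                  F                      T                            F                F
F  F  T  F         F          T            F               F             F        F             F                  T                  F                      F                            T                F
F  F  T  T         F          T            F               F             T        F             F                  T                  F                      T                            F                F
F  T  F  F         F          T            F               F             F        T             T                  F                  F                      F                            T                F
F  T  F  T         F          T            F               F             T        T             T                  F                  F                      T                            F                F
F  T  T  F         T          F            T               F             F        T             T                  F                  F                      F                            T                F
F  T  T  T         T          F            T               F             T        T             T                  F                  F                      T                            F                F
T  F  F  F         T          F            T               T             T        T             T                  F                  T                      F                            T                F
T  F  F  T         T          F            T               T             T        T             T                  F                  T                      F                            T                F
T  F  T  F         F          T            F               F             T        T             T                  F                  F                      T                            F                F
T  F  T  T         F          T            F               F             T        T             T                  F                  F                      T                            F                F
T  T  F  F         F          T            F               F             T        F             T                  F                  F                      T                            F                F
T  T  F  T         F          T            F               F             T        F             T                  F                  F                      T                            F                F
T  T  T  F         T          F            T               T             T        F             T                  F                  T                      F                            T                F
T  T  T  T         T          F            T               T             T        F             T                  F                  T                      F                            T                F
Every row is F, so the formula is a contradiction.

contradiction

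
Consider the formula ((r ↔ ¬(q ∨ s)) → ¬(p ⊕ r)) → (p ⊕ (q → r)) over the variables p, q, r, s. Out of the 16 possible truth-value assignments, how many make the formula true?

p  q  r  s  |  (q ∨ s)  ¬(q ∨ s)  (r ↔ ¬(q ∨ s))  (p ⊕ r)  ¬(p ⊕ r)  ((r ↔ ¬(q ∨ s)) → ¬(p ⊕ r))  (q → r)  (p ⊕ (q → r))  φ
T  T  T  T  |     T        F            F            F        T                   T                  T           F        F
T  T  T  F  |     T        F            F            F        T                   T                  T           F        F
T  T  F  T  |     T        F            T            T        F                   F                  F           T        T
T  T  F  F  |     T        F            T            T        F                   F                  F           T        T
T  F  T  T  |     T        F            F            F        T                   T                  T           F        F
T  F  T  F  |     F        T            T            F        T                   T                  T           F        F
T  F  F  T  |     T        F            T            T        F                   F                  T           F        T
T  F  F  F  |     F        T            F            T        F                   T                  T           F        F
F  T  T  T  |     T        F            F            T        F                   T                  T           T        T
F  T  T  F  |     T        F            F            T        F                   T                  T           T        T
F  T  F  T  |     T        F            T            F        T                   T                  F           F        F
F  T  F  F  |     T        F            T            F        T                   T                  F           F        F
F  F  T  T  |     T        F            F            T        F                   T                  T           T        T
F  F  T  F  |     F        T            T            T        F                   F                  T           T        T
F  F  F  T  |     T        F            T            F        T                   T                  T           T        T
F  F  F  F  |     F        T            F            F        T                   T                  T           T        T
The formula is true on 9 of the 16 rows.

9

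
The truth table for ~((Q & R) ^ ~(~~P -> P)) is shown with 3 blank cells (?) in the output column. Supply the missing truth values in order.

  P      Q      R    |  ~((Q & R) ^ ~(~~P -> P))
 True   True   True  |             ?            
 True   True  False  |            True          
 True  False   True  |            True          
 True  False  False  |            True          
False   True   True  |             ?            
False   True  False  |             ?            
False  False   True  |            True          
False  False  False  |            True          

False, False, True

Row P=True, Q=True, R=True: (Q & R) = True, ~(~~P -> P) = False, ((Q & R) ^ ~(~~P -> P)) = True, so ~((Q & R) ^ ~(~~P -> P)) = False.
Row P=False, Q=True, R=True: (Q & R) = True, ~(~~P -> P) = False, ((Q & R) ^ ~(~~P -> P)) = True, so ~((Q & R) ^ ~(~~P -> P)) = False.
Row P=False, Q=True, R=False: (Q & R) = False, ~(~~P -> P) = False, ((Q & R) ^ ~(~~P -> P)) = False, so ~((Q & R) ^ ~(~~P -> P)) = True.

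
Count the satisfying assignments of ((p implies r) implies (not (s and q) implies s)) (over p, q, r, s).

p | q | r | s | φ
- | - | - | - | -
F | F | F | F | F
F | F | F | T | T
F | F | T | F | F
F | F | T | T | T
F | T | F | F | F
F | T | F | T | T
F | T | T | F | F
F | T | T | T | T
T | F | F | F | T
T | F | F | T | T
T | F | T | F | F
T | F | T | T | T
T | T | F | F | T
T | T | F | T | T
T | T | T | F | F
T | T | T | T | T
The formula is true on 10 of the 16 rows.

10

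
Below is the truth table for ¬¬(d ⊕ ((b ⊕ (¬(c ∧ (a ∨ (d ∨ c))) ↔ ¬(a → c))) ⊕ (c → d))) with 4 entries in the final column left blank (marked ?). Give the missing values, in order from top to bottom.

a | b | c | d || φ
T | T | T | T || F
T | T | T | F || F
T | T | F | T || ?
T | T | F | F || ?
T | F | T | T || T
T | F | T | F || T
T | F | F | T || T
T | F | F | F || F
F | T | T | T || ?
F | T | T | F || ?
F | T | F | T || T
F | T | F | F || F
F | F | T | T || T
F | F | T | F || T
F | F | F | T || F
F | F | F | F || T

F, T, F, F

Row a=T, b=T, c=F, d=T: (d ⊕ ((b ⊕ (¬(c ∧ (a ∨ (d ∨ c))) ↔ ¬(a → c))) ⊕ (c → d))) = F, ¬(d ⊕ ((b ⊕ (¬(c ∧ (a ∨ (d ∨ c))) ↔ ¬(a → c))) ⊕ (c → d))) = T, so the formula = F.
Row a=T, b=T, c=F, d=F: (d ⊕ ((b ⊕ (¬(c ∧ (a ∨ (d ∨ c))) ↔ ¬(a → c))) ⊕ (c → d))) = T, ¬(d ⊕ ((b ⊕ (¬(c ∧ (a ∨ (d ∨ c))) ↔ ¬(a → c))) ⊕ (c → d))) = F, so the formula = T.
Row a=F, b=T, c=T, d=T: (d ⊕ ((b ⊕ (¬(c ∧ (a ∨ (d ∨ c))) ↔ ¬(a → c))) ⊕ (c → d))) = F, ¬(d ⊕ ((b ⊕ (¬(c ∧ (a ∨ (d ∨ c))) ↔ ¬(a → c))) ⊕ (c → d))) = T, so the formula = F.
Row a=F, b=T, c=T, d=F: (d ⊕ ((b ⊕ (¬(c ∧ (a ∨ (d ∨ c))) ↔ ¬(a → c))) ⊕ (c → d))) = F, ¬(d ⊕ ((b ⊕ (¬(c ∧ (a ∨ (d ∨ c))) ↔ ¬(a → c))) ⊕ (c → d))) = T, so the formula = F.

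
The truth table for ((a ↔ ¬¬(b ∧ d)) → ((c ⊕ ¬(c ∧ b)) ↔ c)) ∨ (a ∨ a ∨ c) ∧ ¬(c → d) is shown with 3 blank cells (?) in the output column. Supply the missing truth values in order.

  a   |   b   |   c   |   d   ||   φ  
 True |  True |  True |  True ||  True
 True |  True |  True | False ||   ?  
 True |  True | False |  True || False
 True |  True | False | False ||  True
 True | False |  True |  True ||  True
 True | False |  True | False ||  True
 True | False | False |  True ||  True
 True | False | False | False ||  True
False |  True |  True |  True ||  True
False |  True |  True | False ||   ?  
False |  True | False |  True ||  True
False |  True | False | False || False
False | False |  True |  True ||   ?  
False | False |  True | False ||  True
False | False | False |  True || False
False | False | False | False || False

Row a=True, b=True, c=True, d=False: ((a ↔ ¬¬(b ∧ d)) → ((c ⊕ ¬(c ∧ b)) ↔ c)) = True, ((a ∨ a ∨ c) ∧ ¬(c → d)) = True, so the formula = True.
Row a=False, b=True, c=True, d=False: ((a ↔ ¬¬(b ∧ d)) → ((c ⊕ ¬(c ∧ b)) ↔ c)) = True, ((a ∨ a ∨ c) ∧ ¬(c → d)) = True, so the formula = True.
Row a=False, b=False, c=True, d=True: ((a ↔ ¬¬(b ∧ d)) → ((c ⊕ ¬(c ∧ b)) ↔ c)) = False, ((a ∨ a ∨ c) ∧ ¬(c → d)) = False, so the formula = False.

True, True, False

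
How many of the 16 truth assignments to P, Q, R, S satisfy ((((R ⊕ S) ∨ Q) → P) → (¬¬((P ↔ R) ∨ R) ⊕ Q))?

P | Q | R | S | (R ⊕ S) | ((R ⊕ S) ∨ Q) | (((R ⊕ S) ∨ Q) → P) | (P ↔ R) | ((P ↔ R) ∨ R) | ¬((P ↔ R) ∨ R) | ¬¬((P ↔ R) ∨ R) | (¬¬((P ↔ R) ∨ R) ⊕ Q) | φ
- | - | - | - | ------- | ------------- | ------------------- | ------- | ------------- | -------------- | --------------- | --------------------- | -
T | T | T | T |    F    |       T       |          T          |    T    |       T       |       F        |        T        |           F           | F
T | T | T | F |    T    |       T       |          T          |    T    |       T       |       F        |        T        |           F           | F
T | T | F | T |    T    |       T       |          T          |    F    |       F       |       T        |        F        |           T           | T
T | T | F | F |    F    |       T       |          T          |    F    |       F       |       T        |        F        |           T           | T
T | F | T | T |    F    |       F       |          T          |    T    |       T       |       F        |        T        |           T           | T
T | F | T | F |    T    |       T       |          T          |    T    |       T       |       F        |        T        |           T           | T
T | F | F | T |    T    |       T       |          T          |    F    |       F       |       T        |        F        |           F           | F
T | F | F | F |    F    |       F       |          T          |    F    |       F       |       T        |        F        |           F           | F
F | T | T | T |    F    |       T       |          F          |    F    |       T       |       F        |        T        |           F           | T
F | T | T | F |    T    |       T       |          F          |    F    |       T       |       F        |        T        |           F           | T
F | T | F | T |    T    |       T       |          F          |    T    |       T       |       F        |        T        |           F           | T
F | T | F | F |    F    |       T       |          F          |    T    |       T       |       F        |        T        |           F           | T
F | F | T | T |    F    |       F       |          T          |    F    |       T       |       F        |        T        |           T           | T
F | F | T | F |    T    |       T       |          F          |    F    |       T       |       F        |        T        |           T           | T
F | F | F | T |    T    |       T       |          F          |    T    |       T       |       F        |        T        |           T           | T
F | F | F | F |    F    |       F       |          T          |    T    |       T       |       F        |        T        |           T           | T
The formula is true on 12 of the 16 rows.

12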